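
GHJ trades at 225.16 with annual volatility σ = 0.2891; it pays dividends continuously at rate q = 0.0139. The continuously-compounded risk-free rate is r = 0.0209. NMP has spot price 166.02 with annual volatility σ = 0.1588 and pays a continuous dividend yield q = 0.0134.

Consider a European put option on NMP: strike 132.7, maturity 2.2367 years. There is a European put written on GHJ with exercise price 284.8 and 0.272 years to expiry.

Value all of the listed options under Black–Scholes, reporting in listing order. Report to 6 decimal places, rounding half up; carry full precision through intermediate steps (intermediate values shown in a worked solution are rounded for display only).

[NMP put K=132.7]
σ√T = 0.1588·√2.2367 = 0.237495
d₁ = (ln(S/K) + (r−q+σ²/2)T) / (σ√T) = (ln(166.02/132.7) + (0.0209−0.0134+0.1588²/2)·2.2367) / 0.237495 = (0.224017 + 0.044977) / 0.237495 = 1.132633
d₂ = d₁ − σ√T = 1.132633 − 0.237495 = 0.895138
e^{−rT} = 0.954329
e^{−qT} = 0.970473
N(−d₁) = 0.128684,  N(−d₂) = 0.185357
price = K·e^{−rT}·N(−d₂) − S·e^{−qT}·N(−d₁) = 23.473476 − 20.733347 = 2.740130
[GHJ put K=284.8]
σ√T = 0.2891·√0.272 = 0.150776
d₁ = (ln(S/K) + (r−q+σ²/2)T) / (σ√T) = (ln(225.16/284.8) + (0.0209−0.0139+0.2891²/2)·0.272) / 0.150776 = (-0.234976 + 0.013271) / 0.150776 = -1.470427
d₂ = d₁ − σ√T = -1.470427 − 0.150776 = -1.621203
e^{−rT} = 0.994331
e^{−qT} = 0.996226
N(−d₁) = 0.929277,  N(−d₂) = 0.947513
price = K·e^{−rT}·N(−d₂) − S·e^{−qT}·N(−d₁) = 268.321976 − 208.446394 = 59.875582

price(NMP put K=132.7) = 2.740130
price(GHJ put K=284.8) = 59.875582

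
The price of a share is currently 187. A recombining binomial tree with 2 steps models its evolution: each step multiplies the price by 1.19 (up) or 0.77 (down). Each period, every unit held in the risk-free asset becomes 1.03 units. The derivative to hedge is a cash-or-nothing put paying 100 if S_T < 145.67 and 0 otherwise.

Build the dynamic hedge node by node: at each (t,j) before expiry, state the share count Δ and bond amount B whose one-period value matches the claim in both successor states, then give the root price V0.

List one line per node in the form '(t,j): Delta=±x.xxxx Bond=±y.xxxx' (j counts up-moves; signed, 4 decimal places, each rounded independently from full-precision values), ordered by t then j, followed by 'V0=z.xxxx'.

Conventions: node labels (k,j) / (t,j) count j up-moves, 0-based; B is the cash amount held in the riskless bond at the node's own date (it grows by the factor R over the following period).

(0,0): Delta=-0.4709 Bond=101.7405
(1,0): Delta=-1.6536 Bond=275.0809
(1,1): Delta=0.0000 Bond=0.0000
V0=13.6794

Under the risk-neutral measure, an up-move has probability p* = (R−d)/(u−d) = 0.6190 and values discount at R = 1.03.
Terminal payoffs: V(2,0)=100.0000, V(2,1)=0.0000, V(2,2)=0.0000
(1,0): S=143.9900. Δ = (V_up−V_dn)/(S_up−S_dn) = (0.0000−100.0000)/(171.3481−110.8723) = -1.6536. V = [p*·0.0000 + (1−p*)·100.0000]/1.03 = 36.9857. B = V − Δ·S = 275.0809.
(1,1): S=222.5300. Δ = (V_up−V_dn)/(S_up−S_dn) = (0.0000−0.0000)/(264.8107−171.3481) = 0.0000. V = [p*·0.0000 + (1−p*)·0.0000]/1.03 = 0.0000. B = V − Δ·S = 0.0000.
(0,0): S=187.0000. Δ = (V_up−V_dn)/(S_up−S_dn) = (0.0000−36.9857)/(222.5300−143.9900) = -0.4709. V = [p*·0.0000 + (1−p*)·36.9857]/1.03 = 13.6794. B = V − Δ·S = 101.7405.
As a check, the time-0 holding Δ(0,0)·S0 + B(0,0) comes to 13.6794 — exactly V0.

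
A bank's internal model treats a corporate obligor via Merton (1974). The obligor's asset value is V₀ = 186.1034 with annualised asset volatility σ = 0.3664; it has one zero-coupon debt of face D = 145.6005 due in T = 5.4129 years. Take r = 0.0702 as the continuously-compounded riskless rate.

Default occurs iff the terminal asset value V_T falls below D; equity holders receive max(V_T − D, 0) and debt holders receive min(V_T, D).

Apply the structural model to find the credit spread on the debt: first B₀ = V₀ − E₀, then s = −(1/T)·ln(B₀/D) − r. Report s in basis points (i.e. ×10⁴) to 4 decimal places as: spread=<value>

With assets at 186.1034 and a single debt payment of 145.6005 at 5.4129 years:
d₁ = [ln(V₀/D) + (r + σ²/2)T] / (σ√T)
   = [ln(186.1034/145.6005) + (0.0702 + 0.5·0.3664²)·5.4129] / (0.3664·√5.4129)
   = [0.245436 + 0.743324] / 0.852453 = 1.159899
d₂ = d₁ − σ√T = 1.159899 − 0.852453 = 0.307446
N(d₁) = 0.876955,  N(d₂) = 0.620748,  e^(−rT) = 0.683871
E₀ = V₀·N(d₁) − D·e^(−rT)·N(d₂)
   = 186.1034·0.876955 − 145.6005·0.683871·0.620748 = 101.395192
B₀ = V₀ − E₀ = 186.1034 − 101.395192 = 84.708208
spread = −(1/T)·ln(B₀/D) − r = −(1/5.4129)·ln(84.708208/145.6005) − 0.0702 = 0.02986726
in basis points: 0.02986726 × 10⁴ = 298.6726 bp

spread=298.6726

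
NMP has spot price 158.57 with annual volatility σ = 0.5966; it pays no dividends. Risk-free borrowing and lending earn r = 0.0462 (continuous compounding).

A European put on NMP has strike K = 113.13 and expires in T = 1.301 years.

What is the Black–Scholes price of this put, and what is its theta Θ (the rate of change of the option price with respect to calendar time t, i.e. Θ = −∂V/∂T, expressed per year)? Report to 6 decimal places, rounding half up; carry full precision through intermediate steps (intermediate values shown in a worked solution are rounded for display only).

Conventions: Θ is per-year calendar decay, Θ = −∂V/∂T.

σ√T = 0.5966·√1.301 = 0.680490
d₁ = (ln(S/K) + (r+σ²/2)T) / (σ√T) = (ln(158.57/113.13) + (0.0462+0.5966²/2)·1.301) / 0.680490 = (0.337659 + 0.291640) / 0.680490 = 0.924772
d₂ = d₁ − σ√T = 0.924772 − 0.680490 = 0.244282
e^{−rT} = 0.941665
N(−d₁) = 0.177542,  N(−d₂) = 0.403506
Put price V = K·e^{−rT}·N(−d₂) − S·N(−d₁) = 42.985737 − 28.152882 = 14.832855
φ(d₁) = (1/√(2π))·e^{−d₁²/2} = 0.260139
Θ = −S·φ(d₁)·σ/(2√T) + r·K·e^{−rT}·N(−d₂) = −10.787995 + 1.985941 = -8.802054

price = 14.832855
Θ = -8.802054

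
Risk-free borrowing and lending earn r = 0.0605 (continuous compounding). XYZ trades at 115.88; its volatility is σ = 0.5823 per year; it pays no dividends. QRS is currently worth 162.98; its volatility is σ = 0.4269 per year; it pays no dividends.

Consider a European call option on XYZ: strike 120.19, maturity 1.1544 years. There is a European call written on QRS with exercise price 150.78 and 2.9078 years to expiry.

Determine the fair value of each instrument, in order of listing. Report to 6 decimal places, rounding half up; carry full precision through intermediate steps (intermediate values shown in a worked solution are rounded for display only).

price(XYZ call K=120.19) = 29.929108
price(QRS call K=150.78) = 61.729750

[XYZ call K=120.19]
σ√T = 0.5823·√1.1544 = 0.625641
d₁ = (ln(S/K) + (r+σ²/2)T) / (σ√T) = (ln(115.88/120.19) + (0.0605+0.5823²/2)·1.1544) / 0.625641 = (-0.036519 + 0.265554) / 0.625641 = 0.366082
d₂ = d₁ − σ√T = 0.366082 − 0.625641 = -0.259559
e^{−rT} = 0.932542
N(d₁) = 0.642848,  N(d₂) = 0.397602
price = S·N(d₁) − K·e^{−rT}·N(d₂) = 74.493224 − 44.564116 = 29.929108
[QRS call K=150.78]
σ√T = 0.4269·√2.9078 = 0.727962
d₁ = (ln(S/K) + (r+σ²/2)T) / (σ√T) = (ln(162.98/150.78) + (0.0605+0.4269²/2)·2.9078) / 0.727962 = (0.077806 + 0.440886) / 0.727962 = 0.712526
d₂ = d₁ − σ√T = 0.712526 − 0.727962 = -0.015435
e^{−rT} = 0.838683
N(d₁) = 0.761930,  N(d₂) = 0.493842
price = S·N(d₁) − K·e^{−rT}·N(d₂) = 124.179427 − 62.449677 = 61.729750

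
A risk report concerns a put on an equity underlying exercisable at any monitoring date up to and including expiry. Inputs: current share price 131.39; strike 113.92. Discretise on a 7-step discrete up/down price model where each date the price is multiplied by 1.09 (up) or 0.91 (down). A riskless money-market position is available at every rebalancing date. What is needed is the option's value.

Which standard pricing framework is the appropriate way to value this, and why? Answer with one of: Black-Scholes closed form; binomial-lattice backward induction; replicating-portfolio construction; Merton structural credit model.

Key observation: with exercise allowed before expiry on a discrete up/down model (7 steps from spot 131.39), the strike-113.92 put's value must be rolled back through the tree testing early exercise at each node.

framework: binomial-lattice backward induction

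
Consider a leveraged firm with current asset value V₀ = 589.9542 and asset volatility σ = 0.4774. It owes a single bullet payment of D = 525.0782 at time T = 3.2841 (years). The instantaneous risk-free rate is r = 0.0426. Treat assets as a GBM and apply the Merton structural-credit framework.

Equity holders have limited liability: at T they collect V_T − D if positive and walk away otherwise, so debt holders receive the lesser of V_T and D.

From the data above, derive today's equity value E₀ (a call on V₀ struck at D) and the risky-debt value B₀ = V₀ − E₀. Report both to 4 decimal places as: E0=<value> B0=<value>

E0=248.9516 B0=341.0026

Work the structural quantities from V₀ = 589.9542 against face 525.0782:
d₁ = [ln(V₀/D) + (r + σ²/2)T] / (σ√T)
   = [ln(589.9542/525.0782) + (0.0426 + 0.5·0.4774²)·3.2841] / (0.4774·√3.2841)
   = [0.116498 + 0.514144] / 0.865148 = 0.728940
d₂ = d₁ − σ√T = 0.728940 − 0.865148 = -0.136208
N(d₁) = 0.766981,  N(d₂) = 0.445828,  e^(−rT) = 0.869443
E₀ = V₀·N(d₁) − D·e^(−rT)·N(d₂)
   = 589.9542·0.766981 − 525.0782·0.869443·0.445828 = 248.951582
B₀ = V₀ − E₀ = 589.9542 − 248.951582 = 341.002618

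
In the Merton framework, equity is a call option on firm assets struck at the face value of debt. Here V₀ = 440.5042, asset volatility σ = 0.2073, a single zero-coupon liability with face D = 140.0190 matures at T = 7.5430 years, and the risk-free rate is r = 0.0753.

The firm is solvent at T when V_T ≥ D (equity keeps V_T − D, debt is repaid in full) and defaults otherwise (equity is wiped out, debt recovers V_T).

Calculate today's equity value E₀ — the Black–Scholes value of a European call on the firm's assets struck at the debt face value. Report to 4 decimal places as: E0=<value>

E0=361.1982

Apply the equity-as-call identities (strike 140.0190, horizon 7.5430 years):
d₁ = [ln(V₀/D) + (r + σ²/2)T] / (σ√T)
   = [ln(440.5042/140.0190) + (0.0753 + 0.5·0.2073²)·7.5430] / (0.2073·√7.5430)
   = [1.146142 + 0.730062] / 0.569340 = 3.295403
d₂ = d₁ − σ√T = 3.295403 − 0.569340 = 2.726064
N(d₁) = 0.999509,  N(d₂) = 0.996795,  e^(−rT) = 0.566664
E₀ = V₀·N(d₁) − D·e^(−rT)·N(d₂)
   = 440.5042·0.999509 − 140.0190·0.566664·0.996795 = 361.198217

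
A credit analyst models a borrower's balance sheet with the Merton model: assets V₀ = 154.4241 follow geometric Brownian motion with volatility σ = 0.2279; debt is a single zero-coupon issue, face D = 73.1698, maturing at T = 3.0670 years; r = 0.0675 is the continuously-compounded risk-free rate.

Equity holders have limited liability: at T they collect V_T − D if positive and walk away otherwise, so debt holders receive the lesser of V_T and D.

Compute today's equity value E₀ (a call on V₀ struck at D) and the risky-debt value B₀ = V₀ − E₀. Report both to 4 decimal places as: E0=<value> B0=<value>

E0=95.0424 B0=59.3817

With assets at 154.4241 and a single debt payment of 73.1698 at 3.0670 years:
d₁ = [ln(V₀/D) + (r + σ²/2)T] / (σ√T)
   = [ln(154.4241/73.1698) + (0.0675 + 0.5·0.2279²)·3.0670] / (0.2279·√3.0670)
   = [0.746920 + 0.286670] / 0.399118 = 2.589686
d₂ = d₁ − σ√T = 2.589686 − 0.399118 = 2.190568
N(d₁) = 0.995197,  N(d₂) = 0.985758,  e^(−rT) = 0.813001
E₀ = V₀·N(d₁) − D·e^(−rT)·N(d₂)
   = 154.4241·0.995197 − 73.1698·0.813001·0.985758 = 95.042415
B₀ = V₀ − E₀ = 154.4241 − 95.042415 = 59.381685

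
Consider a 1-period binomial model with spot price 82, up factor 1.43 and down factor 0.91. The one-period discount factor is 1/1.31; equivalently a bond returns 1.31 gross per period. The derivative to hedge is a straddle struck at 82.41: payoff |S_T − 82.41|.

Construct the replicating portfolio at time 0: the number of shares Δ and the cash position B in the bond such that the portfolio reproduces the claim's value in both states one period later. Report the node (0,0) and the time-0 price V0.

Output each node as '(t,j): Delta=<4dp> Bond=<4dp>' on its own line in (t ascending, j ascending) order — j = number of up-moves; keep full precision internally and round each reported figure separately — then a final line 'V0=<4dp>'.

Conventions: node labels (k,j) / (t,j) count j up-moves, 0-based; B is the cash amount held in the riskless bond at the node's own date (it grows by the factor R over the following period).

No-arbitrage ⇒ martingale measure with p* = (R−d)/(u−d) = 0.7692.
Expiry values: V(1,0)=7.7900, V(1,1)=34.8500
  t=0,j=0: stock 82.0000 → up 117.2600 (V=34.8500), down 74.6200 (V=7.7900). Price 21.8362; hedge Δ=0.6346, bond B=-30.2023.
Check: Δ(0,0)·S0 + B(0,0) = 21.8362 = V0.

(0,0): Delta=0.6346 Bond=-30.2023
V0=21.8362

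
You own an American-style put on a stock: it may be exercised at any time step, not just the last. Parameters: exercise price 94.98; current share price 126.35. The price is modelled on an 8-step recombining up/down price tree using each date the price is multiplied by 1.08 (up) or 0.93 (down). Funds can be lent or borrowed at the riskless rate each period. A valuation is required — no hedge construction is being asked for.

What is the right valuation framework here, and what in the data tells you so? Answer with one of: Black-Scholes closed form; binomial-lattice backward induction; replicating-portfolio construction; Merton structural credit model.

framework: binomial-lattice backward induction

Key observation: with exercise allowed before expiry on a discrete up/down model (8 steps from spot 126.35), the strike-94.98 put's value must be rolled back through the tree testing early exercise at each node.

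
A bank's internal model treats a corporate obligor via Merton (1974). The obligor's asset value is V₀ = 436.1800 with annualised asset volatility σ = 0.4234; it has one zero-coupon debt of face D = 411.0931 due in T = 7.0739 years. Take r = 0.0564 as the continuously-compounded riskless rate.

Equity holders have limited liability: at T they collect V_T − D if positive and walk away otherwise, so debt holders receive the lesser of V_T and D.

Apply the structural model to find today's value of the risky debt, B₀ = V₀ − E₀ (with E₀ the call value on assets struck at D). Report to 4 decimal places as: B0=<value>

Equity is a call on the firm's assets struck at D = 411.0931:
d₁ = [ln(V₀/D) + (r + σ²/2)T] / (σ√T)
   = [ln(436.1800/411.0931) + (0.0564 + 0.5·0.4234²)·7.0739] / (0.4234·√7.0739)
   = [0.059235 + 1.033028] / 1.126109 = 0.969945
d₂ = d₁ − σ√T = 0.969945 − 1.126109 = -0.156164
N(d₁) = 0.833963,  N(d₂) = 0.437952,  e^(−rT) = 0.671012
E₀ = V₀·N(d₁) − D·e^(−rT)·N(d₂)
   = 436.1800·0.833963 − 411.0931·0.671012·0.437952 = 242.949606
B₀ = V₀ − E₀ = 436.1800 − 242.949606 = 193.230394

B0=193.2304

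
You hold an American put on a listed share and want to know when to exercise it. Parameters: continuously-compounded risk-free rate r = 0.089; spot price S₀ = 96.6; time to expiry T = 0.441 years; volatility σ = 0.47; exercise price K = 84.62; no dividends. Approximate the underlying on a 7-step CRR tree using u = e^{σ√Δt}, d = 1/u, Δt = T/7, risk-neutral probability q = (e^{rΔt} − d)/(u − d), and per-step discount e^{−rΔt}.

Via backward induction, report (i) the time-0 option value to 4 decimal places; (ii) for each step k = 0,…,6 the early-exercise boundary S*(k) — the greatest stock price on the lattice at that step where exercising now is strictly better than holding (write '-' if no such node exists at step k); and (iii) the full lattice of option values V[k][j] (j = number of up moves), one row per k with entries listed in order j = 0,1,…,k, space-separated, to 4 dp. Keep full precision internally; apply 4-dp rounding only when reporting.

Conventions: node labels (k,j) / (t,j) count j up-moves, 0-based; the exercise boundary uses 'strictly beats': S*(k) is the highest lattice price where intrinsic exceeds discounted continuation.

params: Δt=0.06300 u=1.12521 d=0.88872 q=0.49432 e^(-rΔt)=0.99441
t_7 payoffs: 42.3197 31.0637 16.8126 0.0000 0.0000 0.0000 0.0000 0.0000
t_6: node(6,0) S=47.5967 payoff=37.0233 vs cont=36.5501 → 37.0233 [stop]  node(6,1) S=60.2620 payoff=24.3580 vs cont=23.8848 → 24.3580 [stop]  node(6,2) S=76.2975 payoff=8.3225 vs cont=8.4543 → 8.4543 [wait]  node(6,3) S=96.6000 payoff=0.0000 vs cont=0.0000 → 0.0000 [wait]  node(6,4) S=122.3049 payoff=0.0000 vs cont=0.0000 → 0.0000 [wait]  node(6,5) S=154.8497 payoff=0.0000 vs cont=0.0000 → 0.0000 [wait]  node(6,6) S=196.0546 payoff=0.0000 vs cont=0.0000 → 0.0000 [wait]  ⇒ S*(6)=60.2620
t_5: node(5,0) S=53.5563 payoff=31.0637 vs cont=30.5906 → 31.0637 [stop]  node(5,1) S=67.8074 payoff=16.8126 vs cont=16.4042 → 16.8126 [stop]  node(5,2) S=85.8507 payoff=0.0000 vs cont=4.2513 → 4.2513 [wait]  node(5,3) S=108.6952 payoff=0.0000 vs cont=0.0000 → 0.0000 [wait]  node(5,4) S=137.6186 payoff=0.0000 vs cont=0.0000 → 0.0000 [wait]  node(5,5) S=174.2383 payoff=0.0000 vs cont=0.0000 → 0.0000 [wait]  ⇒ S*(5)=67.8074
t_4: node(4,0) S=60.2620 payoff=24.3580 vs cont=23.8848 → 24.3580 [stop]  node(4,1) S=76.2975 payoff=8.3225 vs cont=10.5440 → 10.5440 [wait]  node(4,2) S=96.6000 payoff=0.0000 vs cont=2.1378 → 2.1378 [wait]  node(4,3) S=122.3049 payoff=0.0000 vs cont=0.0000 → 0.0000 [wait]  node(4,4) S=154.8497 payoff=0.0000 vs cont=0.0000 → 0.0000 [wait]  ⇒ S*(4)=60.2620
t_3: node(3,0) S=67.8074 payoff=16.8126 vs cont=17.4315 → 17.4315 [wait]  node(3,1) S=85.8507 payoff=0.0000 vs cont=6.3529 → 6.3529 [wait]  node(3,2) S=108.6952 payoff=0.0000 vs cont=1.0750 → 1.0750 [wait]  node(3,3) S=137.6186 payoff=0.0000 vs cont=0.0000 → 0.0000 [wait]  ⇒ S*(3)=-
t_2: node(2,0) S=76.2975 payoff=8.3225 vs cont=11.8883 → 11.8883 [wait]  node(2,1) S=96.6000 payoff=0.0000 vs cont=3.7230 → 3.7230 [wait]  node(2,2) S=122.3049 payoff=0.0000 vs cont=0.5406 → 0.5406 [wait]  ⇒ S*(2)=-
t_1: node(1,0) S=85.8507 payoff=0.0000 vs cont=7.8081 → 7.8081 [wait]  node(1,1) S=108.6952 payoff=0.0000 vs cont=2.1379 → 2.1379 [wait]  ⇒ S*(1)=-
t_0: node(0,0) S=96.6000 payoff=0.0000 vs cont=4.9772 → 4.9772 [wait]  ⇒ S*(0)=-

price = 4.9772
boundary = - - - - 60.2620 67.8074 60.2620
tree:
4.9772
7.8081 2.1379
11.8883 3.7230 0.5406
17.4315 6.3529 1.0750 0.0000
24.3580 10.5440 2.1378 0.0000 0.0000
31.0637 16.8126 4.2513 0.0000 0.0000 0.0000
37.0233 24.3580 8.4543 0.0000 0.0000 0.0000 0.0000
42.3197 31.0637 16.8126 0.0000 0.0000 0.0000 0.0000 0.0000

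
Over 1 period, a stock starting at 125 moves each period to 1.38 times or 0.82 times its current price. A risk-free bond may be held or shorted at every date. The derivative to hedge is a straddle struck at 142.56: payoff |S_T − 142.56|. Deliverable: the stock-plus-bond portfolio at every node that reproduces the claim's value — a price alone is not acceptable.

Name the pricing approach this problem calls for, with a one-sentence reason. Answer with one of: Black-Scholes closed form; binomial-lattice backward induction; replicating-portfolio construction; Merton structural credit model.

Key observation: the task asks for the hedge itself — share and bond holdings at every node of the 1-period tree on spot 125 with factors 1.38/0.82 — which is exactly what the replicating-portfolio construction produces.

framework: replicating-portfolio construction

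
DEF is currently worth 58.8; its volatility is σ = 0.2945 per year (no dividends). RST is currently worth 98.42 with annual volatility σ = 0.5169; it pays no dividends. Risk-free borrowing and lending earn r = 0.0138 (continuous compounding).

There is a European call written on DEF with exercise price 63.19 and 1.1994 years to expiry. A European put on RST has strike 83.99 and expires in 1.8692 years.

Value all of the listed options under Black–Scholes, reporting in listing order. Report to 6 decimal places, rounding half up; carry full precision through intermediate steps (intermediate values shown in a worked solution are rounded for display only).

price(DEF call K=63.19) = 6.184755
price(RST put K=83.99) = 17.413458

[DEF call K=63.19]
σ√T = 0.2945·√1.1994 = 0.322528
d₁ = (ln(S/K) + (r+σ²/2)T) / (σ√T) = (ln(58.8/63.19) + (0.0138+0.2945²/2)·1.1994) / 0.322528 = (-0.072004 + 0.068564) / 0.322528 = -0.010667
d₂ = d₁ − σ√T = -0.010667 − 0.322528 = -0.333195
e^{−rT} = 0.983585
N(d₁) = 0.495745,  N(d₂) = 0.369494
price = S·N(d₁) − K·e^{−rT}·N(d₂) = 29.149784 − 22.965029 = 6.184755
[RST put K=83.99]
σ√T = 0.5169·√1.8692 = 0.706699
d₁ = (ln(S/K) + (r+σ²/2)T) / (σ√T) = (ln(98.42/83.99) + (0.0138+0.5169²/2)·1.8692) / 0.706699 = (0.158546 + 0.275507) / 0.706699 = 0.614198
d₂ = d₁ − σ√T = 0.614198 − 0.706699 = -0.092501
e^{−rT} = 0.974535
N(−d₁) = 0.269542,  N(−d₂) = 0.536850
price = K·e^{−rT}·N(−d₂) − S·N(−d₁) = 43.941812 − 26.528354 = 17.413458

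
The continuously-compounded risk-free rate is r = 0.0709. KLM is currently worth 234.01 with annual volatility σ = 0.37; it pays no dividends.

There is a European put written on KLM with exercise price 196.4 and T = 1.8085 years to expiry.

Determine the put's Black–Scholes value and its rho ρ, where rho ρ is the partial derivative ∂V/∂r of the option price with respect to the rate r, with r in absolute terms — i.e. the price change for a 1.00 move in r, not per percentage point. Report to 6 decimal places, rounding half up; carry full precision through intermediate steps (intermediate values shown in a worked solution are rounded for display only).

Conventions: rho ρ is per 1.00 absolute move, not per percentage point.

σ√T = 0.37·√1.8085 = 0.497578
d₁ = (ln(S/K) + (r+σ²/2)T) / (σ√T) = (ln(234.01/196.4) + (0.0709+0.37²/2)·1.8085) / 0.497578 = (0.175210 + 0.252014) / 0.497578 = 0.858609
d₂ = d₁ − σ√T = 0.858609 − 0.497578 = 0.361032
e^{−rT} = 0.879658
N(−d₁) = 0.195278,  N(−d₂) = 0.359038
Put price V = K·e^{−rT}·N(−d₂) − S·N(−d₁) = 62.029092 − 45.697015 = 16.332077
ρ = −K·T·e^{−rT}·N(−d₂) = -112.179614

price = 16.332077
ρ = -112.179614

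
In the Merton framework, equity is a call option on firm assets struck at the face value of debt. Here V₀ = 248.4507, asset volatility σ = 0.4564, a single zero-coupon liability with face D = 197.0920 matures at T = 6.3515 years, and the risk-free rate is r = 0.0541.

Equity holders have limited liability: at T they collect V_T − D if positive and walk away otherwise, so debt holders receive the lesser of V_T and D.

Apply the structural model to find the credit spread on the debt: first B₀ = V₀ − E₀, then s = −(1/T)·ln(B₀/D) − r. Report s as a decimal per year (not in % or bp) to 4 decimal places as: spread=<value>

spread=0.0515

Equity is a call on the firm's assets struck at D = 197.0920:
d₁ = [ln(V₀/D) + (r + σ²/2)T] / (σ√T)
   = [ln(248.4507/197.0920) + (0.0541 + 0.5·0.4564²)·6.3515] / (0.4564·√6.3515)
   = [0.231574 + 1.005128] / 1.150228 = 1.075180
d₂ = d₁ − σ√T = 1.075180 − 1.150228 = -0.075048
N(d₁) = 0.858853,  N(d₂) = 0.470088,  e^(−rT) = 0.709201
E₀ = V₀·N(d₁) − D·e^(−rT)·N(d₂)
   = 248.4507·0.858853 − 197.0920·0.709201·0.470088 = 147.674656
B₀ = V₀ − E₀ = 248.4507 − 147.674656 = 100.776044
spread = −(1/T)·ln(B₀/D) − r = −(1/6.3515)·ln(100.776044/197.0920) − 0.0541 = 0.05150812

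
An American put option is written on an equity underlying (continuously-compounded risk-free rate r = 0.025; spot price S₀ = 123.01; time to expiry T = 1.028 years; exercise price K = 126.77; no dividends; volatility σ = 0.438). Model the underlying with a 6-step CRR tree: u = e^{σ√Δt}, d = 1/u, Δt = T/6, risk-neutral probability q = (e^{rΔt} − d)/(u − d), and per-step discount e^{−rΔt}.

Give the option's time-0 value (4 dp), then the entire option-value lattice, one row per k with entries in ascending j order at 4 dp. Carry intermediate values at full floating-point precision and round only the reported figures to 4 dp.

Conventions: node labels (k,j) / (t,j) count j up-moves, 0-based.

Δt=0.17133, u=1.19877, d=0.83419, q=0.46657, disc=e^(-rΔt)=0.99573
k=6 terminal: V=max(K-S,0) → 85.3206 67.2049 41.1715 3.7600 0.0000 0.0000 0.0000
k=5: j=0 S=49.6884 intr=77.0816 cont=76.5398 V=77.0816[EX]; j=1 S=71.4051 intr=55.3649 cont=54.8231 V=55.3649[EX]; j=2 S=102.6132 intr=24.1568 cont=23.6149 V=24.1568[EX]; j=3 S=147.4611 intr=0.0000 cont=1.9971 V=1.9971[hold]; j=4 S=211.9101 intr=0.0000 cont=0.0000 V=0.0000[hold]; j=5 S=304.5270 intr=0.0000 cont=0.0000 V=0.0000[hold]
k=4: j=0 S=59.5651 intr=67.2049 cont=66.6630 V=67.2049[EX]; j=1 S=85.5985 intr=41.1715 cont=40.6296 V=41.1715[EX]; j=2 S=123.0100 intr=3.7600 cont=13.7586 V=13.7586[hold]; j=3 S=176.7725 intr=0.0000 cont=1.0608 V=1.0608[hold]; j=4 S=254.0322 intr=0.0000 cont=0.0000 V=0.0000[hold]
k=3: j=0 S=71.4051 intr=55.3649 cont=54.8231 V=55.3649[EX]; j=1 S=102.6132 intr=24.1568 cont=28.2601 V=28.2601[hold]; j=2 S=147.4611 intr=0.0000 cont=7.8007 V=7.8007[hold]; j=3 S=211.9101 intr=0.0000 cont=0.5634 V=0.5634[hold]
k=2: j=0 S=85.5985 intr=41.1715 cont=42.5360 V=42.5360[hold]; j=1 S=123.0100 intr=3.7600 cont=18.6343 V=18.6343[hold]; j=2 S=176.7725 intr=0.0000 cont=4.4051 V=4.4051[hold]
k=1: j=0 S=102.6132 intr=24.1568 cont=31.2500 V=31.2500[hold]; j=1 S=147.4611 intr=0.0000 cont=11.9440 V=11.9440[hold]
k=0: j=0 S=123.0100 intr=3.7600 cont=22.1473 V=22.1473[hold]

price = 22.1473
tree:
22.1473
31.2500 11.9440
42.5360 18.6343 4.4051
55.3649 28.2601 7.8007 0.5634
67.2049 41.1715 13.7586 1.0608 0.0000
77.0816 55.3649 24.1568 1.9971 0.0000 0.0000
85.3206 67.2049 41.1715 3.7600 0.0000 0.0000 0.0000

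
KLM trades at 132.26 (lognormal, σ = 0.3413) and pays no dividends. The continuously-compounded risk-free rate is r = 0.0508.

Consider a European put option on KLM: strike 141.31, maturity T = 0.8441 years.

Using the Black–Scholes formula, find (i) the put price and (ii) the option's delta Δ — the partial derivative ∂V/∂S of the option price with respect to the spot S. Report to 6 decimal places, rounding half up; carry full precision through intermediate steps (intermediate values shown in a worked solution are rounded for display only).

σ√T = 0.3413·√0.8441 = 0.313569
d₁ = (ln(S/K) + (r+σ²/2)T) / (σ√T) = (ln(132.26/141.31) + (0.0508+0.3413²/2)·0.8441) / 0.313569 = (-0.066186 + 0.092043) / 0.313569 = 0.082459
d₂ = d₁ − σ√T = 0.082459 − 0.313569 = -0.231110
e^{−rT} = 0.958026
N(−d₁) = 0.467141,  N(−d₂) = 0.591385
Put price V = K·e^{−rT}·N(−d₂) − S·N(−d₁) = 80.060944 − 61.784034 = 18.276910
Δ = −N(−d₁) = -0.467141

price = 18.276910
Δ = -0.467141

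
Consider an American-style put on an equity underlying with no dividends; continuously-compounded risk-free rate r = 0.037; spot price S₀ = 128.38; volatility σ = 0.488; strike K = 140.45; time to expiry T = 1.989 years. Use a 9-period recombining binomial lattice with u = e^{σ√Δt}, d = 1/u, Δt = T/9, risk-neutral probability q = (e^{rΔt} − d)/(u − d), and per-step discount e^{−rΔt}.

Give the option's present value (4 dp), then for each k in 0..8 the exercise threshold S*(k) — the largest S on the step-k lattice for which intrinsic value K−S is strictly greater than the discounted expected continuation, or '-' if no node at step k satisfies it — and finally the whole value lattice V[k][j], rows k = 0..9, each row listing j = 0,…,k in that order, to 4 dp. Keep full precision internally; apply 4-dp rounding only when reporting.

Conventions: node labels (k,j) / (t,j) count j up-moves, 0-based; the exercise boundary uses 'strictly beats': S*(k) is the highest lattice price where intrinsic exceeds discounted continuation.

price = 37.8896
boundary = - - - 64.5060 51.2824 64.5060 51.2824 64.5060 81.1396
tree:
37.8896
49.1745 25.3513
62.0476 34.9776 14.5315
75.9440 46.8822 21.6619 6.4415
89.1676 60.7881 31.4353 10.6042 1.6821
99.6805 75.9440 44.1254 17.1367 3.1442 0.0000
108.0382 89.1676 59.4114 27.0133 5.8774 0.0000 0.0000
114.6826 99.6805 75.9440 41.1121 10.9864 0.0000 0.0000 0.0000
119.9649 108.0382 89.1676 59.3104 20.5364 0.0000 0.0000 0.0000 0.0000
124.1643 114.6826 99.6805 75.9440 38.3878 0.0000 0.0000 0.0000 0.0000 0.0000

Δt=0.22100  u=1.25786  d=0.79500  q=0.46064  discount=0.99186
step 9 (expiry): payoffs max(K−S,0) = 124.1643 114.6826 99.6805 75.9440 38.3878 0.0000 0.0000 0.0000 0.0000 0.0000
step 8: (k=8,j=0): S=20.4851, K−S=119.9649, hold=118.8211 ⇒ V=119.9649 exercise | (k=8,j=1): S=32.4118, K−S=108.0382, hold=106.8944 ⇒ V=108.0382 exercise | (k=8,j=2): S=51.2824, K−S=89.1676, hold=88.0239 ⇒ V=89.1676 exercise | (k=8,j=3): S=81.1396, K−S=59.3104, hold=58.1666 ⇒ V=59.3104 exercise | (k=8,j=4): S=128.3800, K−S=12.0700, hold=20.5364 ⇒ V=20.5364 continue | (k=8,j=5): S=203.1244, K−S=0.0000, hold=0.0000 ⇒ V=0.0000 continue | (k=8,j=6): S=321.3858, K−S=0.0000, hold=0.0000 ⇒ V=0.0000 continue | (k=8,j=7): S=508.5004, K−S=0.0000, hold=0.0000 ⇒ V=0.0000 continue | (k=8,j=8): S=804.5554, K−S=0.0000, hold=0.0000 ⇒ V=0.0000 continue  boundary S*=81.1396
step 7: (k=7,j=0): S=25.7674, K−S=114.6826, hold=113.5388 ⇒ V=114.6826 exercise | (k=7,j=1): S=40.7695, K−S=99.6805, hold=98.5367 ⇒ V=99.6805 exercise | (k=7,j=2): S=64.5060, K−S=75.9440, hold=74.8002 ⇒ V=75.9440 exercise | (k=7,j=3): S=102.0622, K−S=38.3878, hold=41.1121 ⇒ V=41.1121 continue | (k=7,j=4): S=161.4841, K−S=0.0000, hold=10.9864 ⇒ V=10.9864 continue | (k=7,j=5): S=255.5020, K−S=0.0000, hold=0.0000 ⇒ V=0.0000 continue | (k=7,j=6): S=404.2584, K−S=0.0000, hold=0.0000 ⇒ V=0.0000 continue | (k=7,j=7): S=639.6224, K−S=0.0000, hold=0.0000 ⇒ V=0.0000 continue  boundary S*=64.5060
step 6: (k=6,j=0): S=32.4118, K−S=108.0382, hold=106.8944 ⇒ V=108.0382 exercise | (k=6,j=1): S=51.2824, K−S=89.1676, hold=88.0239 ⇒ V=89.1676 exercise | (k=6,j=2): S=81.1396, K−S=59.3104, hold=59.4114 ⇒ V=59.4114 continue | (k=6,j=3): S=128.3800, K−S=12.0700, hold=27.0133 ⇒ V=27.0133 continue | (k=6,j=4): S=203.1244, K−S=0.0000, hold=5.8774 ⇒ V=5.8774 continue | (k=6,j=5): S=321.3858, K−S=0.0000, hold=0.0000 ⇒ V=0.0000 continue | (k=6,j=6): S=508.5004, K−S=0.0000, hold=0.0000 ⇒ V=0.0000 continue  boundary S*=51.2824
step 5: (k=5,j=0): S=40.7695, K−S=99.6805, hold=98.5367 ⇒ V=99.6805 exercise | (k=5,j=1): S=64.5060, K−S=75.9440, hold=74.8463 ⇒ V=75.9440 exercise | (k=5,j=2): S=102.0622, K−S=38.3878, hold=44.1254 ⇒ V=44.1254 continue | (k=5,j=3): S=161.4841, K−S=0.0000, hold=17.1367 ⇒ V=17.1367 continue | (k=5,j=4): S=255.5020, K−S=0.0000, hold=3.1442 ⇒ V=3.1442 continue | (k=5,j=5): S=404.2584, K−S=0.0000, hold=0.0000 ⇒ V=0.0000 continue  boundary S*=64.5060
step 4: (k=4,j=0): S=51.2824, K−S=89.1676, hold=88.0239 ⇒ V=89.1676 exercise | (k=4,j=1): S=81.1396, K−S=59.3104, hold=60.7881 ⇒ V=60.7881 continue | (k=4,j=2): S=128.3800, K−S=12.0700, hold=31.4353 ⇒ V=31.4353 continue | (k=4,j=3): S=203.1244, K−S=0.0000, hold=10.6042 ⇒ V=10.6042 continue | (k=4,j=4): S=321.3858, K−S=0.0000, hold=1.6821 ⇒ V=1.6821 continue  boundary S*=51.2824
step 3: (k=3,j=0): S=64.5060, K−S=75.9440, hold=75.4753 ⇒ V=75.9440 exercise | (k=3,j=1): S=102.0622, K−S=38.3878, hold=46.8822 ⇒ V=46.8822 continue | (k=3,j=2): S=161.4841, K−S=0.0000, hold=21.6619 ⇒ V=21.6619 continue | (k=3,j=3): S=255.5020, K−S=0.0000, hold=6.4415 ⇒ V=6.4415 continue  boundary S*=64.5060
step 2: (k=2,j=0): S=81.1396, K−S=59.3104, hold=62.0476 ⇒ V=62.0476 continue | (k=2,j=1): S=128.3800, K−S=12.0700, hold=34.9776 ⇒ V=34.9776 continue | (k=2,j=2): S=203.1244, K−S=0.0000, hold=14.5315 ⇒ V=14.5315 continue  boundary S*=-
step 1: (k=1,j=0): S=102.0622, K−S=38.3878, hold=49.1745 ⇒ V=49.1745 continue | (k=1,j=1): S=161.4841, K−S=0.0000, hold=25.3513 ⇒ V=25.3513 continue  boundary S*=-
step 0: (k=0,j=0): S=128.3800, K−S=12.0700, hold=37.8896 ⇒ V=37.8896 continue  boundary S*=-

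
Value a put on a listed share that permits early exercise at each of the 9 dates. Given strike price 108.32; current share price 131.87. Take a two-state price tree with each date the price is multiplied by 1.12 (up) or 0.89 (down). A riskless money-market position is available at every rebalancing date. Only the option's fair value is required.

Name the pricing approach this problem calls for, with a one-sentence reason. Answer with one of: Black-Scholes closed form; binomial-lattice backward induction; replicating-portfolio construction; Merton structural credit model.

framework: binomial-lattice backward induction

Key observation: the exercise right at every one of the 9 steps is what matters: each node needs max(108.32 − S, continuation), which only the stepwise tree valuation starting from spot 131.87 delivers.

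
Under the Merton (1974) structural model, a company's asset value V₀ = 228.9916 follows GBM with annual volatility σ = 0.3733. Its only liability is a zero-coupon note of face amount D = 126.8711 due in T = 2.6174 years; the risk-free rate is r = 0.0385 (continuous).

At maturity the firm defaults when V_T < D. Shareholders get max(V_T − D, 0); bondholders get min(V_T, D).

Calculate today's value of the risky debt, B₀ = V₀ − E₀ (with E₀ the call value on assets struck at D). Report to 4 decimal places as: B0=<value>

Work the structural quantities from V₀ = 228.9916 against face 126.8711:
d₁ = [ln(V₀/D) + (r + σ²/2)T] / (σ√T)
   = [ln(228.9916/126.8711) + (0.0385 + 0.5·0.3733²)·2.6174] / (0.3733·√2.6174)
   = [0.590514 + 0.283141] / 0.603939 = 1.446594
d₂ = d₁ − σ√T = 1.446594 − 0.603939 = 0.842656
N(d₁) = 0.925995,  N(d₂) = 0.800289,  e^(−rT) = 0.904141
E₀ = V₀·N(d₁) − D·e^(−rT)·N(d₂)
   = 228.9916·0.925995 − 126.8711·0.904141·0.800289 = 120.244319
B₀ = V₀ − E₀ = 228.9916 − 120.244319 = 108.747281

B0=108.7473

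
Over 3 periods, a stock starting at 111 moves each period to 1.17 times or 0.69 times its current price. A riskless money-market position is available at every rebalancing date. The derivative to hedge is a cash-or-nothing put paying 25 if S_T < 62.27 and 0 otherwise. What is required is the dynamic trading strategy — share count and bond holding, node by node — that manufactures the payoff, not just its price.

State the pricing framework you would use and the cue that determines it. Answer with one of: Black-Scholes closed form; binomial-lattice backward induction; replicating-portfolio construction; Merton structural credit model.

framework: replicating-portfolio construction

Key observation: what is demanded is not a single number but the (Δ, B) position at each node of the 1.17/0.69 tree starting at 111; constructing those positions is the replicating-portfolio method.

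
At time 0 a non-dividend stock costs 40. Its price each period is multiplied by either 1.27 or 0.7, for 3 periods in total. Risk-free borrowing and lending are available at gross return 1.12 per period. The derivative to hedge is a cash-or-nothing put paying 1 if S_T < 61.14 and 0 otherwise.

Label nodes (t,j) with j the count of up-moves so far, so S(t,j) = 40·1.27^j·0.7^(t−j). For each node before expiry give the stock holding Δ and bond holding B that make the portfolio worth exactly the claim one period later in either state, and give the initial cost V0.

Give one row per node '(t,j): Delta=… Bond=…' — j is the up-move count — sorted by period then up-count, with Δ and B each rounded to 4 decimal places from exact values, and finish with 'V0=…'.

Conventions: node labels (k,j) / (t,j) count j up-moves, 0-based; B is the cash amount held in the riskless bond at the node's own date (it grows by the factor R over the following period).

No-arbitrage ⇒ martingale measure with p* = (R−d)/(u−d) = 0.7368.
Expiry values: V(3,0)=1.0000, V(3,1)=1.0000, V(3,2)=1.0000, V(3,3)=0.0000
(2,0): S=19.6000. Δ = (V_up−V_dn)/(S_up−S_dn) = (1.0000−1.0000)/(24.8920−13.7200) = 0.0000. V = [p*·1.0000 + (1−p*)·1.0000]/1.12 = 0.8929. B = V − Δ·S = 0.8929.
(2,1): S=35.5600. Δ = (V_up−V_dn)/(S_up−S_dn) = (1.0000−1.0000)/(45.1612−24.8920) = 0.0000. V = [p*·1.0000 + (1−p*)·1.0000]/1.12 = 0.8929. B = V − Δ·S = 0.8929.
(2,2): S=64.5160. Δ = (V_up−V_dn)/(S_up−S_dn) = (0.0000−1.0000)/(81.9353−45.1612) = -0.0272. V = [p*·0.0000 + (1−p*)·1.0000]/1.12 = 0.2350. B = V − Δ·S = 1.9893.
(1,0): S=28.0000. Δ = (V_up−V_dn)/(S_up−S_dn) = (0.8929−0.8929)/(35.5600−19.6000) = 0.0000. V = [p*·0.8929 + (1−p*)·0.8929]/1.12 = 0.7972. B = V − Δ·S = 0.7972.
(1,1): S=50.8000. Δ = (V_up−V_dn)/(S_up−S_dn) = (0.2350−0.8929)/(64.5160−35.5600) = -0.0227. V = [p*·0.2350 + (1−p*)·0.8929]/1.12 = 0.3644. B = V − Δ·S = 1.5186.
(0,0): S=40.0000. Δ = (V_up−V_dn)/(S_up−S_dn) = (0.3644−0.7972)/(50.8000−28.0000) = -0.0190. V = [p*·0.3644 + (1−p*)·0.7972]/1.12 = 0.4270. B = V − Δ·S = 1.1864.
Check: Δ(0,0)·S0 + B(0,0) = 0.4270 = V0.

(0,0): Delta=-0.0190 Bond=1.1864
(1,0): Delta=0.0000 Bond=0.7972
(1,1): Delta=-0.0227 Bond=1.5186
(2,0): Delta=0.0000 Bond=0.8929
(2,1): Delta=0.0000 Bond=0.8929
(2,2): Delta=-0.0272 Bond=1.9893
V0=0.4270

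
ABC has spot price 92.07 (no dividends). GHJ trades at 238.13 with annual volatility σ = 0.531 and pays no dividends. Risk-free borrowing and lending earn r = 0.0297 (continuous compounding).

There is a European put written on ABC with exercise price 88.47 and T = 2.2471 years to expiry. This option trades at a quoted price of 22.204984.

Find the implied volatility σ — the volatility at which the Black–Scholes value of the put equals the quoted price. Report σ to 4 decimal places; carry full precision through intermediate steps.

At σ = 0.5224 the Black–Scholes value reproduces the quote:
σ√T = 0.5224·√2.2471 = 0.783095
d₁ = (ln(S/K) + (r+σ²/2)T) / (σ√T) = (ln(92.07/88.47) + (0.0297+0.5224²/2)·2.2471) / 0.783095 = (0.039886 + 0.373358) / 0.783095 = 0.527705
d₂ = d₁ − σ√T = 0.527705 − 0.783095 = -0.255390
e^{−rT} = 0.935439
N(−d₁) = 0.298852,  N(−d₂) = 0.600789
V = K·e^{−rT}·N(−d₂) − S·N(−d₁) = 49.720283 − 27.515299 = 22.204984 (the quoted price), and the Black–Scholes price is strictly increasing in σ, so σ is unique

sigma = 0.5224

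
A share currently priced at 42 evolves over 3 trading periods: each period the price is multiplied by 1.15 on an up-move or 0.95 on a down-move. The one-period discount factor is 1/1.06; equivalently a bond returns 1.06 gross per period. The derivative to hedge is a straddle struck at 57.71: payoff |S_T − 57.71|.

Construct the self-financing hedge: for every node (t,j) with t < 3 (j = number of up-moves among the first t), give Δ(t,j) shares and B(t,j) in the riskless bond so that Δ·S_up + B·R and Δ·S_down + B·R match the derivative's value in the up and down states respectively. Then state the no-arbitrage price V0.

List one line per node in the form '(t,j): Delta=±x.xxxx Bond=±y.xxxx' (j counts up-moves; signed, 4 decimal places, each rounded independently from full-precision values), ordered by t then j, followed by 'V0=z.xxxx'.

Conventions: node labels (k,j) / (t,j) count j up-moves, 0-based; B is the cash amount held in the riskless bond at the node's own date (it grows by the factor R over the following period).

No-arbitrage ⇒ martingale measure with p* = (R−d)/(u−d) = 0.5500.
At maturity the claim pays: V(3,0)=21.7003, V(3,1)=14.1193, V(3,2)=4.9423, V(3,3)=6.1667
Node (2,0) S=37.9050: V=(p*·14.1193+(1−p*)·21.7003)/1.06=16.5384; Δ=(14.1193−21.7003)/(43.5907−36.0097)=-1.0000; B=V−Δ·S=54.4434
Node (2,1) S=45.8850: V=(p*·4.9423+(1−p*)·14.1193)/1.06=8.5584; Δ=(4.9423−14.1193)/(52.7677−43.5907)=-1.0000; B=V−Δ·S=54.4434
Node (2,2) S=55.5450: V=(p*·6.1667+(1−p*)·4.9423)/1.06=5.2979; Δ=(6.1667−4.9423)/(63.8767−52.7677)=0.1102; B=V−Δ·S=-0.8246
Node (1,0) S=39.9000: V=(p*·8.5584+(1−p*)·16.5384)/1.06=11.4617; Δ=(8.5584−16.5384)/(45.8850−37.9050)=-1.0000; B=V−Δ·S=51.3617
Node (1,1) S=48.3000: V=(p*·5.2979+(1−p*)·8.5584)/1.06=6.3822; Δ=(5.2979−8.5584)/(55.5450−45.8850)=-0.3375; B=V−Δ·S=22.6849
Node (0,0) S=42.0000: V=(p*·6.3822+(1−p*)·11.4617)/1.06=8.1773; Δ=(6.3822−11.4617)/(48.3000−39.9000)=-0.6047; B=V−Δ·S=33.5749
Check: Δ(0,0)·S0 + B(0,0) = 8.1773 = V0.

(0,0): Delta=-0.6047 Bond=33.5749
(1,0): Delta=-1.0000 Bond=51.3617
(1,1): Delta=-0.3375 Bond=22.6849
(2,0): Delta=-1.0000 Bond=54.4434
(2,1): Delta=-1.0000 Bond=54.4434
(2,2): Delta=0.1102 Bond=-0.8246
V0=8.1773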